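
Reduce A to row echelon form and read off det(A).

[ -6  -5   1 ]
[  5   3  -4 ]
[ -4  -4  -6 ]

Forward elimination:
R2 <- R2 - (-5/6)*R1:  [     0   -7/6  -19/6 ]
R3 <- R3 - (2/3)*R1:  [     0   -2/3  -20/3 ]
R3 <- R3 - (4/7)*R2:  [     0      0  -34/7 ]
Upper-triangular form:
[ -6    -5      1 ]
[  0  -7/6  -19/6 ]
[  0     0  -34/7 ]
det(A) = (-1)^0 * (-6) * (-7/6) * (-34/7) = -34  (0 row swaps -> sign +1)

det(A) = -34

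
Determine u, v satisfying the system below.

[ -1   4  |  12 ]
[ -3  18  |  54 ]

(0, 3)

Forward elimination on [A|b]:
R2 <- R2 - (3)*R1:  [  0   6  18 ]
Row echelon form:
[ -1  4  |  12 ]
[  0  6  |  18 ]
Back-substitution:
v = (18) / 6 = 3
u = (12 - (4)*(3)) / -1 = 0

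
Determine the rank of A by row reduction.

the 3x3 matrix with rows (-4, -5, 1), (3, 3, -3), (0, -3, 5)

Row reduction:
R2 <- R2 - (-3/4)*R1:  [    0  -3/4  -9/4 ]
R3 <- R3 - (4)*R2:  [  0   0  14 ]
Row echelon form:
[ -4    -5     1 ]
[  0  -3/4  -9/4 ]
[  0     0    14 ]
Nonzero rows / pivot columns: 3

rank(A) = 3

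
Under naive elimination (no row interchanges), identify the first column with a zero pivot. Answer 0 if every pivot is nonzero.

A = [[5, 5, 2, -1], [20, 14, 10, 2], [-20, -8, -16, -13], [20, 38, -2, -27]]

Naive forward elimination:
R2 <- R2 - (4)*R1:  [  0  -6   2   6 ]
R3 <- R3 - (-4)*R1:  [   0   12   -8  -17 ]
R4 <- R4 - (4)*R1:  [   0   18  -10  -23 ]
R3 <- R3 - (-2)*R2:  [  0   0  -4  -5 ]
R4 <- R4 - (-3)*R2:  [  0   0  -4  -5 ]
R4 <- R4 - (1)*R3:  [ 0  0  0  0 ]
Matrix at this point:
[ 5   5   2  -1 ]
[ 0  -6   2   6 ]
[ 0   0  -4  -5 ]
[ 0   0   0   0 ]
Pivot entry (4,4) in the last row is zero and there are no rows below to swap with -> zero pivot in column 4 (A is singular).

first zero-pivot column = 4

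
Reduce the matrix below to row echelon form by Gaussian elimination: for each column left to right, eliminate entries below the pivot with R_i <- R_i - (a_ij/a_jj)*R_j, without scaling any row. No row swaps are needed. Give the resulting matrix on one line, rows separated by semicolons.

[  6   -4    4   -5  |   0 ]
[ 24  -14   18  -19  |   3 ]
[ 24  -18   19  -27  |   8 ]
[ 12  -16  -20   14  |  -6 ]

REF = [6 -4 4 -5 0; 0 2 2 1 3; 0 0 5 -6 11; 0 0 0 4 50]

Forward elimination:
R2 <- R2 - (4)*R1:  [ 0  2  2  1  3 ]
R3 <- R3 - (4)*R1:  [  0  -2   3  -7   8 ]
R4 <- R4 - (2)*R1:  [   0   -8  -28   24   -6 ]
R3 <- R3 - (-1)*R2:  [  0   0   5  -6  11 ]
R4 <- R4 - (-4)*R2:  [   0    0  -20   28    6 ]
R4 <- R4 - (-4)*R3:  [  0   0   0   4  50 ]
Row echelon form:
[ 6  -4  4  -5  |   0 ]
[ 0   2  2   1  |   3 ]
[ 0   0  5  -6  |  11 ]
[ 0   0  0   4  |  50 ]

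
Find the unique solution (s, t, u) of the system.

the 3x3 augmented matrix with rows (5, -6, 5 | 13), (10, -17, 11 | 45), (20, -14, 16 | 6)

(-5, -3, 4)

Forward elimination on [A|b]:
R2 <- R2 - (2)*R1:  [  0  -5   1  19 ]
R3 <- R3 - (4)*R1:  [   0   10   -4  -46 ]
R3 <- R3 - (-2)*R2:  [  0   0  -2  -8 ]
Row echelon form:
[ 5  -6   5  |  13 ]
[ 0  -5   1  |  19 ]
[ 0   0  -2  |  -8 ]
Back-substitution:
u = (-8) / -2 = 4
t = (19 - (1)*(4)) / -5 = -3
s = (13 - (-6)*(-3) - (5)*(4)) / 5 = -5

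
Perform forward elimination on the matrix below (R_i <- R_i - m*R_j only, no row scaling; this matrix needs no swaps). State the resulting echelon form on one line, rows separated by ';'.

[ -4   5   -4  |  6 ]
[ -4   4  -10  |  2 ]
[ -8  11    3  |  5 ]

Forward elimination:
R2 <- R2 - (1)*R1:  [  0  -1  -6  -4 ]
R3 <- R3 - (2)*R1:  [  0   1  11  -7 ]
R3 <- R3 - (-1)*R2:  [   0    0    5  -11 ]
Row echelon form:
[ -4   5  -4  |    6 ]
[  0  -1  -6  |   -4 ]
[  0   0   5  |  -11 ]

REF = [-4 5 -4 6; 0 -1 -6 -4; 0 0 5 -11]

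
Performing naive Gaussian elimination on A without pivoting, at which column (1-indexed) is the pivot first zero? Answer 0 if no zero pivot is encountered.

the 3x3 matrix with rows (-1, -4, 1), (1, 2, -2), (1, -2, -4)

first zero-pivot column = 3

Naive forward elimination:
R2 <- R2 - (-1)*R1:  [  0  -2  -1 ]
R3 <- R3 - (-1)*R1:  [  0  -6  -3 ]
R3 <- R3 - (3)*R2:  [ 0  0  0 ]
Matrix at this point:
[ -1  -4   1 ]
[  0  -2  -1 ]
[  0   0   0 ]
Pivot entry (3,3) in the last row is zero and there are no rows below to swap with -> zero pivot in column 3 (A is singular).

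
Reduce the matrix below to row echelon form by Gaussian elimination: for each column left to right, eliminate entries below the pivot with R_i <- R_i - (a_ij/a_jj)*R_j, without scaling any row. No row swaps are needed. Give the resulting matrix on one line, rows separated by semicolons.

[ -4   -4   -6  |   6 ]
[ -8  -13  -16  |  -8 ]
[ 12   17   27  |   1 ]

Forward elimination:
R2 <- R2 - (2)*R1:  [   0   -5   -4  -20 ]
R3 <- R3 - (-3)*R1:  [  0   5   9  19 ]
R3 <- R3 - (-1)*R2:  [  0   0   5  -1 ]
Row echelon form:
[ -4  -4  -6  |    6 ]
[  0  -5  -4  |  -20 ]
[  0   0   5  |   -1 ]

REF = [-4 -4 -6 6; 0 -5 -4 -20; 0 0 5 -1]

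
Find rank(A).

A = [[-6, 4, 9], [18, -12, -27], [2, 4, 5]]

Row reduction:
R2 <- R2 - (-3)*R1:  [ 0  0  0 ]
R3 <- R3 - (-1/3)*R1:  [    0  16/3     8 ]
R2 <-> R3   (pivot in column 2 was zero)
[ -6     4  9 ]
[  0  16/3  8 ]
[  0     0  0 ]
Row echelon form:
[ -6     4  9 ]
[  0  16/3  8 ]
[  0     0  0 ]
Nonzero rows / pivot columns: 2

rank(A) = 2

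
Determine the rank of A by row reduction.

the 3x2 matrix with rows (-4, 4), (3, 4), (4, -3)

rank(A) = 2

Row reduction:
R2 <- R2 - (-3/4)*R1:  [ 0  7 ]
R3 <- R3 - (-1)*R1:  [ 0  1 ]
R3 <- R3 - (1/7)*R2:  [ 0  0 ]
Row echelon form:
[ -4  4 ]
[  0  7 ]
[  0  0 ]
Nonzero rows / pivot columns: 2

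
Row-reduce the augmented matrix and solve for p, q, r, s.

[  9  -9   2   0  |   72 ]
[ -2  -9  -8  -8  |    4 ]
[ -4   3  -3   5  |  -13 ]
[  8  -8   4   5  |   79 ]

Forward elimination on [A|b]:
R2 <- R2 - (-2/9)*R1:  [     0    -11  -68/9     -8     20 ]
R3 <- R3 - (-4/9)*R1:  [     0     -1  -19/9      5     19 ]
R4 <- R4 - (8/9)*R1:  [    0     0  20/9     5    15 ]
R3 <- R3 - (1/11)*R2:  [      0       0  -47/33   63/11  189/11 ]
R4 <- R4 - (-220/141)*R3:  [       0        0        0   655/47  1965/47 ]
Row echelon form:
[ 9   -9       2       0  |       72 ]
[ 0  -11   -68/9      -8  |       20 ]
[ 0    0  -47/33   63/11  |   189/11 ]
[ 0    0       0  655/47  |  1965/47 ]
Back-substitution:
s = (1965/47) / (655/47) = 3
r = (189/11 - (63/11)*(3)) / (-47/33) = 0
q = (20 - (-68/9)*(0) - (-8)*(3)) / -11 = -4
p = (72 - (-9)*(-4) - (2)*(0)) / 9 = 4

(4, -4, 0, 3)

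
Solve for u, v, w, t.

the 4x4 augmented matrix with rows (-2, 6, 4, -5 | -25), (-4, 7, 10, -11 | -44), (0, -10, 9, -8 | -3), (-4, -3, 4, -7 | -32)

Forward elimination on [A|b]:
R2 <- R2 - (2)*R1:  [  0  -5   2  -1   6 ]
R4 <- R4 - (2)*R1:  [   0  -15   -4    3   18 ]
R3 <- R3 - (2)*R2:  [   0    0    5   -6  -15 ]
R4 <- R4 - (3)*R2:  [   0    0  -10    6    0 ]
R4 <- R4 - (-2)*R3:  [   0    0    0   -6  -30 ]
Row echelon form:
[ -2   6  4  -5  |  -25 ]
[  0  -5  2  -1  |    6 ]
[  0   0  5  -6  |  -15 ]
[  0   0  0  -6  |  -30 ]
Back-substitution:
t = (-30) / -6 = 5
w = (-15 - (-6)*(5)) / 5 = 3
v = (6 - (2)*(3) - (-1)*(5)) / -5 = -1
u = (-25 - (6)*(-1) - (4)*(3) - (-5)*(5)) / -2 = 3

(3, -1, 3, 5)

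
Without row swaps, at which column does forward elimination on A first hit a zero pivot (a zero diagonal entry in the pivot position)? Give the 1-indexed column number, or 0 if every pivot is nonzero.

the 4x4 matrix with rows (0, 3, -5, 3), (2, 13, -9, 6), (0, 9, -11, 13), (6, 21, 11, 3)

Naive forward elimination:
Pivot entry (1,1) is zero but row 2 has 2 in column 1 -> naive elimination stops; a row interchange (e.g. R1 <-> R2) would be required here.

first zero-pivot column = 1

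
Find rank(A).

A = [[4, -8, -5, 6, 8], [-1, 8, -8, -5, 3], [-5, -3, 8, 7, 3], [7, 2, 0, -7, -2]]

rank(A) = 4

Row reduction:
R2 <- R2 - (-1/4)*R1:  [     0      6  -37/4   -7/2      5 ]
R3 <- R3 - (-5/4)*R1:  [    0   -13   7/4  29/2    13 ]
R4 <- R4 - (7/4)*R1:  [     0     16   35/4  -35/2    -16 ]
R3 <- R3 - (-13/6)*R2:  [       0        0  -439/24    83/12    143/6 ]
R4 <- R4 - (8/3)*R2:  [      0       0  401/12   -49/6   -88/3 ]
R4 <- R4 - (-802/439)*R3:  [        0         0         0  1962/439  6237/439 ]
Row echelon form:
[ 4  -8       -5         6         8 ]
[ 0   6    -37/4      -7/2         5 ]
[ 0   0  -439/24     83/12     143/6 ]
[ 0   0        0  1962/439  6237/439 ]
Nonzero rows / pivot columns: 4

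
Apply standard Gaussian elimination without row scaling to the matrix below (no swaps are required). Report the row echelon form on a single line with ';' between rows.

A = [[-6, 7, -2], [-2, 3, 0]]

REF = [-6 7 -2; 0 2/3 2/3]

Forward elimination:
R2 <- R2 - (1/3)*R1:  [   0  2/3  2/3 ]
Row echelon form:
[ -6    7   -2 ]
[  0  2/3  2/3 ]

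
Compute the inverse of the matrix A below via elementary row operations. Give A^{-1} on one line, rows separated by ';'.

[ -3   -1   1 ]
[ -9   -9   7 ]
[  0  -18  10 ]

inverse = [-1 2/9 -1/18; -5/2 5/6 -1/3; -9/2 3/2 -1/2]

Gauss-Jordan on [A | I]:
R1 <- (1/-3)*R1:  [    1   1/3  -1/3  |  -1/3     0     0 ]
R2 <- R2 - (-9)*R1:  [  0  -6   4  |  -3   1   0 ]
R2 <- (1/-6)*R2:  [    0     1  -2/3  |   1/2  -1/6     0 ]
R1 <- R1 - (1/3)*R2:  [    1     0  -1/9  |  -1/2  1/18     0 ]
R3 <- R3 - (-18)*R2:  [  0   0  -2  |   9  -3   1 ]
R3 <- (1/-2)*R3:  [    0     0     1  |  -9/2   3/2  -1/2 ]
R1 <- R1 - (-1/9)*R3:  [     1      0      0  |     -1    2/9  -1/18 ]
R2 <- R2 - (-2/3)*R3:  [    0     1     0  |  -5/2   5/6  -1/3 ]
Right block of [I | A^{-1}] is the inverse:
[   -1  2/9  -1/18 ]
[ -5/2  5/6   -1/3 ]
[ -9/2  3/2   -1/2 ]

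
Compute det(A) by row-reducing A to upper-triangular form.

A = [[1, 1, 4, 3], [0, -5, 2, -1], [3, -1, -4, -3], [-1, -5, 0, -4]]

Forward elimination:
R3 <- R3 - (3)*R1:  [   0   -4  -16  -12 ]
R4 <- R4 - (-1)*R1:  [  0  -4   4  -1 ]
R3 <- R3 - (4/5)*R2:  [     0      0  -88/5  -56/5 ]
R4 <- R4 - (4/5)*R2:  [    0     0  12/5  -1/5 ]
R4 <- R4 - (-3/22)*R3:  [      0       0       0  -19/11 ]
Upper-triangular form:
[ 1   1      4       3 ]
[ 0  -5      2      -1 ]
[ 0   0  -88/5   -56/5 ]
[ 0   0      0  -19/11 ]
det(A) = (-1)^0 * (1) * (-5) * (-88/5) * (-19/11) = -152  (0 row swaps -> sign +1)

det(A) = -152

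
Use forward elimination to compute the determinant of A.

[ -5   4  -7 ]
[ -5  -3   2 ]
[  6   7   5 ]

det(A) = 412

Forward elimination:
R2 <- R2 - (1)*R1:  [  0  -7   9 ]
R3 <- R3 - (-6/5)*R1:  [     0   59/5  -17/5 ]
R3 <- R3 - (-59/35)*R2:  [      0       0  412/35 ]
Upper-triangular form:
[ -5   4      -7 ]
[  0  -7       9 ]
[  0   0  412/35 ]
det(A) = (-1)^0 * (-5) * (-7) * (412/35) = 412  (0 row swaps -> sign +1)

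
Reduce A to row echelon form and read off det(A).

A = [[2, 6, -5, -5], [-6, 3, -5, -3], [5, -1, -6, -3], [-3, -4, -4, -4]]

det(A) = 1455

Forward elimination:
R2 <- R2 - (-3)*R1:  [   0   21  -20  -18 ]
R3 <- R3 - (5/2)*R1:  [    0   -16  13/2  19/2 ]
R4 <- R4 - (-3/2)*R1:  [     0      5  -23/2  -23/2 ]
R3 <- R3 - (-16/21)*R2:  [       0        0  -367/42   -59/14 ]
R4 <- R4 - (5/21)*R2:  [       0        0  -283/42  -101/14 ]
R4 <- R4 - (283/367)*R3:  [         0          0          0  -1455/367 ]
Upper-triangular form:
[ 2   6       -5         -5 ]
[ 0  21      -20        -18 ]
[ 0   0  -367/42     -59/14 ]
[ 0   0        0  -1455/367 ]
det(A) = (-1)^0 * (2) * (21) * (-367/42) * (-1455/367) = 1455  (0 row swaps -> sign +1)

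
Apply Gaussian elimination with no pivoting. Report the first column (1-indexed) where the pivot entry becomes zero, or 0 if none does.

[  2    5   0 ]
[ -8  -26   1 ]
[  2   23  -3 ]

Naive forward elimination:
R2 <- R2 - (-4)*R1:  [  0  -6   1 ]
R3 <- R3 - (1)*R1:  [  0  18  -3 ]
R3 <- R3 - (-3)*R2:  [ 0  0  0 ]
Matrix at this point:
[ 2   5  0 ]
[ 0  -6  1 ]
[ 0   0  0 ]
Pivot entry (3,3) in the last row is zero and there are no rows below to swap with -> zero pivot in column 3 (A is singular).

first zero-pivot column = 3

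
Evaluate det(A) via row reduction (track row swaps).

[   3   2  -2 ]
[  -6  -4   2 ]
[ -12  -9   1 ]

det(A) = -6

Forward elimination:
R2 <- R2 - (-2)*R1:  [  0   0  -2 ]
R3 <- R3 - (-4)*R1:  [  0  -1  -7 ]
R2 <-> R3   (pivot in column 2 was zero)
[ 3   2  -2 ]
[ 0  -1  -7 ]
[ 0   0  -2 ]
Upper-triangular form:
[ 3   2  -2 ]
[ 0  -1  -7 ]
[ 0   0  -2 ]
det(A) = (-1)^1 * (3) * (-1) * (-2) = -6  (1 row swap -> sign -1)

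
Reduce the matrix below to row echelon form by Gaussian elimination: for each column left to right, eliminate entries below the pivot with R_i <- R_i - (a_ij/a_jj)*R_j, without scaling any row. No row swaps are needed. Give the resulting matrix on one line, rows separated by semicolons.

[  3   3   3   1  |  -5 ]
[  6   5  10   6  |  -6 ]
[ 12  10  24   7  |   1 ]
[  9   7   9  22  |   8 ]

Forward elimination:
R2 <- R2 - (2)*R1:  [  0  -1   4   4   4 ]
R3 <- R3 - (4)*R1:  [  0  -2  12   3  21 ]
R4 <- R4 - (3)*R1:  [  0  -2   0  19  23 ]
R3 <- R3 - (2)*R2:  [  0   0   4  -5  13 ]
R4 <- R4 - (2)*R2:  [  0   0  -8  11  15 ]
R4 <- R4 - (-2)*R3:  [  0   0   0   1  41 ]
Row echelon form:
[ 3   3  3   1  |  -5 ]
[ 0  -1  4   4  |   4 ]
[ 0   0  4  -5  |  13 ]
[ 0   0  0   1  |  41 ]

REF = [3 3 3 1 -5; 0 -1 4 4 4; 0 0 4 -5 13; 0 0 0 1 41]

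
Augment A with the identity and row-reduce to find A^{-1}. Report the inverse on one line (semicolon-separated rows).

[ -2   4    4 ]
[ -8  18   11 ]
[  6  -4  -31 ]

inverse = [257/2 -27 7; 91/2 -19/2 5/2; 19 -4 1]

Gauss-Jordan on [A | I]:
R1 <- (1/-2)*R1:  [    1    -2    -2  |  -1/2     0     0 ]
R2 <- R2 - (-8)*R1:  [  0   2  -5  |  -4   1   0 ]
R3 <- R3 - (6)*R1:  [   0    8  -19  |    3    0    1 ]
R2 <- (1/2)*R2:  [    0     1  -5/2  |    -2   1/2     0 ]
R1 <- R1 - (-2)*R2:  [    1     0    -7  |  -9/2     1     0 ]
R3 <- R3 - (8)*R2:  [  0   0   1  |  19  -4   1 ]
R1 <- R1 - (-7)*R3:  [     1      0      0  |  257/2    -27      7 ]
R2 <- R2 - (-5/2)*R3:  [     0      1      0  |   91/2  -19/2    5/2 ]
Right block of [I | A^{-1}] is the inverse:
[ 257/2    -27    7 ]
[  91/2  -19/2  5/2 ]
[    19     -4    1 ]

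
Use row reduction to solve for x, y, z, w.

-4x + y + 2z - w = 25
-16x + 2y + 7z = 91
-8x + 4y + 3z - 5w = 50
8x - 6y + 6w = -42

Forward elimination on [A|b]:
R2 <- R2 - (4)*R1:  [  0  -2  -1   4  -9 ]
R3 <- R3 - (2)*R1:  [  0   2  -1  -3   0 ]
R4 <- R4 - (-2)*R1:  [  0  -4   4   4   8 ]
R3 <- R3 - (-1)*R2:  [  0   0  -2   1  -9 ]
R4 <- R4 - (2)*R2:  [  0   0   6  -4  26 ]
R4 <- R4 - (-3)*R3:  [  0   0   0  -1  -1 ]
Row echelon form:
[ -4   1   2  -1  |  25 ]
[  0  -2  -1   4  |  -9 ]
[  0   0  -2   1  |  -9 ]
[  0   0   0  -1  |  -1 ]
Back-substitution:
w = (-1) / -1 = 1
z = (-9 - (1)*(1)) / -2 = 5
y = (-9 - (-1)*(5) - (4)*(1)) / -2 = 4
x = (25 - (1)*(4) - (2)*(5) - (-1)*(1)) / -4 = -3

(-3, 4, 5, 1)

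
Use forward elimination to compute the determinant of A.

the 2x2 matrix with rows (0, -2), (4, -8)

Forward elimination:
R1 <-> R2   (pivot in column 1 was zero)
[ 4  -8 ]
[ 0  -2 ]
Upper-triangular form:
[ 4  -8 ]
[ 0  -2 ]
det(A) = (-1)^1 * (4) * (-2) = 8  (1 row swap -> sign -1)

det(A) = 8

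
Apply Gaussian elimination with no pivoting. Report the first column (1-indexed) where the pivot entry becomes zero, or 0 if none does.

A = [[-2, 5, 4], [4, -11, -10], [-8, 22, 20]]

Naive forward elimination:
R2 <- R2 - (-2)*R1:  [  0  -1  -2 ]
R3 <- R3 - (4)*R1:  [ 0  2  4 ]
R3 <- R3 - (-2)*R2:  [ 0  0  0 ]
Matrix at this point:
[ -2   5   4 ]
[  0  -1  -2 ]
[  0   0   0 ]
Pivot entry (3,3) in the last row is zero and there are no rows below to swap with -> zero pivot in column 3 (A is singular).

first zero-pivot column = 3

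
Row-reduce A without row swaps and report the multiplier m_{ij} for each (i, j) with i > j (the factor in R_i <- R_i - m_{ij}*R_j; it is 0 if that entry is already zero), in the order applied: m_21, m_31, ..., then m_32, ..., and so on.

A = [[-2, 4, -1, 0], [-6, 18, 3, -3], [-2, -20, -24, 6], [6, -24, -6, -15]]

multipliers: 3, 1, -3, -4, -2, 3

Forward elimination:
R2 <- R2 - (3)*R1:  [  0   6   6  -3 ]
R3 <- R3 - (1)*R1:  [   0  -24  -23    6 ]
R4 <- R4 - (-3)*R1:  [   0  -12   -9  -15 ]
R3 <- R3 - (-4)*R2:  [  0   0   1  -6 ]
R4 <- R4 - (-2)*R2:  [   0    0    3  -21 ]
R4 <- R4 - (3)*R3:  [  0   0   0  -3 ]
Multipliers (in order of application): m_{21} = 3, m_{31} = 1, m_{41} = -3, m_{32} = -4, m_{42} = -2, m_{43} = 3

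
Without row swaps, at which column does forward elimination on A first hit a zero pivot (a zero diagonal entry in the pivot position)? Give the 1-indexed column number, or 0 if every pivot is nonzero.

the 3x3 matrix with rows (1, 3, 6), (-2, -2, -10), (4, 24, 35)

first zero-pivot column = 0

Naive forward elimination:
R2 <- R2 - (-2)*R1:  [ 0  4  2 ]
R3 <- R3 - (4)*R1:  [  0  12  11 ]
R3 <- R3 - (3)*R2:  [ 0  0  5 ]
All pivots nonzero; naive elimination completes without hitting a zero pivot.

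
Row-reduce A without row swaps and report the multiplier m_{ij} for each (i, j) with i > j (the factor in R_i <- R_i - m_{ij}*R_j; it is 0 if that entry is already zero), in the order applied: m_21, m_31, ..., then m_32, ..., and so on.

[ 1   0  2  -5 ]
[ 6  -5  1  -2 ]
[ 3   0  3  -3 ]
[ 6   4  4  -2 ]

Forward elimination:
R2 <- R2 - (6)*R1:  [   0   -5  -11   28 ]
R3 <- R3 - (3)*R1:  [  0   0  -3  12 ]
R4 <- R4 - (6)*R1:  [  0   4  -8  28 ]
R3: entry in column 2 is already 0 -> m_{32} = 0 (no row operation needed)
R4 <- R4 - (-4/5)*R2:  [     0      0  -84/5  252/5 ]
R4 <- R4 - (28/5)*R3:  [     0      0      0  -84/5 ]
Multipliers (in order of application): m_{21} = 6, m_{31} = 3, m_{41} = 6, m_{32} = 0, m_{42} = -4/5, m_{43} = 28/5

multipliers: 6, 3, 6, 0, -4/5, 28/5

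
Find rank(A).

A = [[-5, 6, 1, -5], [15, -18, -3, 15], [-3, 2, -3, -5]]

rank(A) = 2

Row reduction:
R2 <- R2 - (-3)*R1:  [ 0  0  0  0 ]
R3 <- R3 - (3/5)*R1:  [     0   -8/5  -18/5     -2 ]
R2 <-> R3   (pivot in column 2 was zero)
[ -5     6      1  -5 ]
[  0  -8/5  -18/5  -2 ]
[  0     0      0   0 ]
Row echelon form:
[ -5     6      1  -5 ]
[  0  -8/5  -18/5  -2 ]
[  0     0      0   0 ]
Nonzero rows / pivot columns: 2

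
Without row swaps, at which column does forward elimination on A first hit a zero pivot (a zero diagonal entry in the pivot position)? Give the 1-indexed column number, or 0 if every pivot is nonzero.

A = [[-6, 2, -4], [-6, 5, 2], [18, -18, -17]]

first zero-pivot column = 0

Naive forward elimination:
R2 <- R2 - (1)*R1:  [ 0  3  6 ]
R3 <- R3 - (-3)*R1:  [   0  -12  -29 ]
R3 <- R3 - (-4)*R2:  [  0   0  -5 ]
All pivots nonzero; naive elimination completes without hitting a zero pivot.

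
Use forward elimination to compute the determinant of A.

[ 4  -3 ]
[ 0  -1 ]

det(A) = -4

Forward elimination:
Upper-triangular form:
[ 4  -3 ]
[ 0  -1 ]
det(A) = (-1)^0 * (4) * (-1) = -4  (0 row swaps -> sign +1)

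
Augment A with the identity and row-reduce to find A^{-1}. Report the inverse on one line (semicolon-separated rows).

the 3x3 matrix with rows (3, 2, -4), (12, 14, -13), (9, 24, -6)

inverse = [-38/9 14/9 -5/9; 5/6 -1/3 1/6; -3 1 -1/3]

Gauss-Jordan on [A | I]:
R1 <- (1/3)*R1:  [    1   2/3  -4/3  |   1/3     0     0 ]
R2 <- R2 - (12)*R1:  [  0   6   3  |  -4   1   0 ]
R3 <- R3 - (9)*R1:  [  0  18   6  |  -3   0   1 ]
R2 <- (1/6)*R2:  [    0     1   1/2  |  -2/3   1/6     0 ]
R1 <- R1 - (2/3)*R2:  [    1     0  -5/3  |   7/9  -1/9     0 ]
R3 <- R3 - (18)*R2:  [  0   0  -3  |   9  -3   1 ]
R3 <- (1/-3)*R3:  [    0     0     1  |    -3     1  -1/3 ]
R1 <- R1 - (-5/3)*R3:  [     1      0      0  |  -38/9   14/9   -5/9 ]
R2 <- R2 - (1/2)*R3:  [    0     1     0  |   5/6  -1/3   1/6 ]
Right block of [I | A^{-1}] is the inverse:
[ -38/9  14/9  -5/9 ]
[   5/6  -1/3   1/6 ]
[    -3     1  -1/3 ]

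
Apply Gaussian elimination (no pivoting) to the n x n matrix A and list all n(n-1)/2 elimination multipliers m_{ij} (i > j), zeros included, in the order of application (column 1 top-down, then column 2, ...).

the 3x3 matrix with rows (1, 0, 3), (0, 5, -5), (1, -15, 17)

multipliers: 0, 1, -3

Forward elimination:
R2: entry in column 1 is already 0 -> m_{21} = 0 (no row operation needed)
R3 <- R3 - (1)*R1:  [   0  -15   14 ]
R3 <- R3 - (-3)*R2:  [  0   0  -1 ]
Multipliers (in order of application): m_{21} = 0, m_{31} = 1, m_{32} = -3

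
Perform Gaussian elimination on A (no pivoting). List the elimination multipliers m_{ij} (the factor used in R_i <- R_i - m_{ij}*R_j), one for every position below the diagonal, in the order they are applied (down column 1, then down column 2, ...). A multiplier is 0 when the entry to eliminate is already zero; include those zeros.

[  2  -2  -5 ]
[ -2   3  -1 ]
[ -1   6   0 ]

Forward elimination:
R2 <- R2 - (-1)*R1:  [  0   1  -6 ]
R3 <- R3 - (-1/2)*R1:  [    0     5  -5/2 ]
R3 <- R3 - (5)*R2:  [    0     0  55/2 ]
Multipliers (in order of application): m_{21} = -1, m_{31} = -1/2, m_{32} = 5

multipliers: -1, -1/2, 5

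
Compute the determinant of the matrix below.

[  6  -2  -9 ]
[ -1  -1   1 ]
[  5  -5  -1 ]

det(A) = -62

Forward elimination:
R2 <- R2 - (-1/6)*R1:  [    0  -4/3  -1/2 ]
R3 <- R3 - (5/6)*R1:  [     0  -10/3   13/2 ]
R3 <- R3 - (5/2)*R2:  [    0     0  31/4 ]
Upper-triangular form:
[ 6    -2    -9 ]
[ 0  -4/3  -1/2 ]
[ 0     0  31/4 ]
det(A) = (-1)^0 * (6) * (-4/3) * (31/4) = -62  (0 row swaps -> sign +1)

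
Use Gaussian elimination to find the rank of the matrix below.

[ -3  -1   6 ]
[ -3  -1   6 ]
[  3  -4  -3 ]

rank(A) = 2

Row reduction:
R2 <- R2 - (1)*R1:  [ 0  0  0 ]
R3 <- R3 - (-1)*R1:  [  0  -5   3 ]
R2 <-> R3   (pivot in column 2 was zero)
[ -3  -1  6 ]
[  0  -5  3 ]
[  0   0  0 ]
Row echelon form:
[ -3  -1  6 ]
[  0  -5  3 ]
[  0   0  0 ]
Nonzero rows / pivot columns: 2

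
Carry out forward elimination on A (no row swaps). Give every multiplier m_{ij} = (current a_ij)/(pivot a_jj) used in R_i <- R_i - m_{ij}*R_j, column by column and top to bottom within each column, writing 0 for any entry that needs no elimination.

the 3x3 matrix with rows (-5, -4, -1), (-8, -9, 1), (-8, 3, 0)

Forward elimination:
R2 <- R2 - (8/5)*R1:  [     0  -13/5   13/5 ]
R3 <- R3 - (8/5)*R1:  [    0  47/5   8/5 ]
R3 <- R3 - (-47/13)*R2:  [  0   0  11 ]
Multipliers (in order of application): m_{21} = 8/5, m_{31} = 8/5, m_{32} = -47/13

multipliers: 8/5, 8/5, -47/13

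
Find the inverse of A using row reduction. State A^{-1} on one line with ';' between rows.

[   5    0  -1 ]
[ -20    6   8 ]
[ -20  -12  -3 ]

inverse = [13/5 2/5 1/5; -22/3 -7/6 -2/3; 12 2 1]

Gauss-Jordan on [A | I]:
R1 <- (1/5)*R1:  [    1     0  -1/5  |   1/5     0     0 ]
R2 <- R2 - (-20)*R1:  [ 0  6  4  |  4  1  0 ]
R3 <- R3 - (-20)*R1:  [   0  -12   -7  |    4    0    1 ]
R2 <- (1/6)*R2:  [   0    1  2/3  |  2/3  1/6    0 ]
R3 <- R3 - (-12)*R2:  [  0   0   1  |  12   2   1 ]
R1 <- R1 - (-1/5)*R3:  [    1     0     0  |  13/5   2/5   1/5 ]
R2 <- R2 - (2/3)*R3:  [     0      1      0  |  -22/3   -7/6   -2/3 ]
Right block of [I | A^{-1}] is the inverse:
[  13/5   2/5   1/5 ]
[ -22/3  -7/6  -2/3 ]
[    12     2     1 ]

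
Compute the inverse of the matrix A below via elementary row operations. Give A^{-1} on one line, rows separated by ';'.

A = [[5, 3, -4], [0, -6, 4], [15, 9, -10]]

inverse = [-2/5 1/10 1/5; -1 -1/6 1/3; -3/2 0 1/2]

Gauss-Jordan on [A | I]:
R1 <- (1/5)*R1:  [    1   3/5  -4/5  |   1/5     0     0 ]
R3 <- R3 - (15)*R1:  [  0   0   2  |  -3   0   1 ]
R2 <- (1/-6)*R2:  [    0     1  -2/3  |     0  -1/6     0 ]
R1 <- R1 - (3/5)*R2:  [    1     0  -2/5  |   1/5  1/10     0 ]
R3 <- (1/2)*R3:  [    0     0     1  |  -3/2     0   1/2 ]
R1 <- R1 - (-2/5)*R3:  [    1     0     0  |  -2/5  1/10   1/5 ]
R2 <- R2 - (-2/3)*R3:  [    0     1     0  |    -1  -1/6   1/3 ]
Right block of [I | A^{-1}] is the inverse:
[ -2/5  1/10  1/5 ]
[   -1  -1/6  1/3 ]
[ -3/2     0  1/2 ]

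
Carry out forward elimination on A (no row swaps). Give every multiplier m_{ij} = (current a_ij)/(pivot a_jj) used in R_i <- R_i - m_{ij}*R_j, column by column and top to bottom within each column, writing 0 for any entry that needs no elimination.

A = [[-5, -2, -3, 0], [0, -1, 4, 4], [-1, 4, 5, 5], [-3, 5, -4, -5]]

Forward elimination:
R2: entry in column 1 is already 0 -> m_{21} = 0 (no row operation needed)
R3 <- R3 - (1/5)*R1:  [    0  22/5  28/5     5 ]
R4 <- R4 - (3/5)*R1:  [     0   31/5  -11/5     -5 ]
R3 <- R3 - (-22/5)*R2:  [     0      0  116/5  113/5 ]
R4 <- R4 - (-31/5)*R2:  [     0      0  113/5   99/5 ]
R4 <- R4 - (113/116)*R3:  [        0         0         0  -257/116 ]
Multipliers (in order of application): m_{21} = 0, m_{31} = 1/5, m_{41} = 3/5, m_{32} = -22/5, m_{42} = -31/5, m_{43} = 113/116

multipliers: 0, 1/5, 3/5, -22/5, -31/5, 113/116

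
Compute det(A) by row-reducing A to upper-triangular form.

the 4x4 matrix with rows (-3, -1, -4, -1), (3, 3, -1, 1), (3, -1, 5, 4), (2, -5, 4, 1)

Forward elimination:
R2 <- R2 - (-1)*R1:  [  0   2  -5   0 ]
R3 <- R3 - (-1)*R1:  [  0  -2   1   3 ]
R4 <- R4 - (-2/3)*R1:  [     0  -17/3    4/3    1/3 ]
R3 <- R3 - (-1)*R2:  [  0   0  -4   3 ]
R4 <- R4 - (-17/6)*R2:  [     0      0  -77/6    1/3 ]
R4 <- R4 - (77/24)*R3:  [       0        0        0  -223/24 ]
Upper-triangular form:
[ -3  -1  -4       -1 ]
[  0   2  -5        0 ]
[  0   0  -4        3 ]
[  0   0   0  -223/24 ]
det(A) = (-1)^0 * (-3) * (2) * (-4) * (-223/24) = -223  (0 row swaps -> sign +1)

det(A) = -223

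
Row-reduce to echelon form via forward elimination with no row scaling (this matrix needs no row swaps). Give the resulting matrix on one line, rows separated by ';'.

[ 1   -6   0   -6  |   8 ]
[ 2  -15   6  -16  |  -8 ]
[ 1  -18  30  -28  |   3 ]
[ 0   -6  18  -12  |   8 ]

REF = [1 -6 0 -6 8; 0 -3 6 -4 -24; 0 0 6 -6 91; 0 0 0 2 -35]

Forward elimination:
R2 <- R2 - (2)*R1:  [   0   -3    6   -4  -24 ]
R3 <- R3 - (1)*R1:  [   0  -12   30  -22   -5 ]
R3 <- R3 - (4)*R2:  [  0   0   6  -6  91 ]
R4 <- R4 - (2)*R2:  [  0   0   6  -4  56 ]
R4 <- R4 - (1)*R3:  [   0    0    0    2  -35 ]
Row echelon form:
[ 1  -6  0  -6  |    8 ]
[ 0  -3  6  -4  |  -24 ]
[ 0   0  6  -6  |   91 ]
[ 0   0  0   2  |  -35 ]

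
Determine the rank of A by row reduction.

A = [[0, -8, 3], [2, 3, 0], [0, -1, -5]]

Row reduction:
R1 <-> R2   (pivot in column 1 was zero)
[ 2   3   0 ]
[ 0  -8   3 ]
[ 0  -1  -5 ]
R3 <- R3 - (1/8)*R2:  [     0      0  -43/8 ]
Row echelon form:
[ 2   3      0 ]
[ 0  -8      3 ]
[ 0   0  -43/8 ]
Nonzero rows / pivot columns: 3

rank(A) = 3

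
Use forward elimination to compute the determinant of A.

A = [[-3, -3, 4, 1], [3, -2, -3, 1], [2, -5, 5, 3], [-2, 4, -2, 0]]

Forward elimination:
R2 <- R2 - (-1)*R1:  [  0  -5   1   2 ]
R3 <- R3 - (-2/3)*R1:  [    0    -7  23/3  11/3 ]
R4 <- R4 - (2/3)*R1:  [     0      6  -14/3   -2/3 ]
R3 <- R3 - (7/5)*R2:  [     0      0  94/15  13/15 ]
R4 <- R4 - (-6/5)*R2:  [      0       0  -52/15   26/15 ]
R4 <- R4 - (-26/47)*R3:  [      0       0       0  104/47 ]
Upper-triangular form:
[ -3  -3      4       1 ]
[  0  -5      1       2 ]
[  0   0  94/15   13/15 ]
[  0   0      0  104/47 ]
det(A) = (-1)^0 * (-3) * (-5) * (94/15) * (104/47) = 208  (0 row swaps -> sign +1)

det(A) = 208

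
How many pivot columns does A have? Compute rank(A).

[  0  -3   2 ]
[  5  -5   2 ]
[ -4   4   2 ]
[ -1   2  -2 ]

rank(A) = 3

Row reduction:
R1 <-> R2   (pivot in column 1 was zero)
[  5  -5   2 ]
[  0  -3   2 ]
[ -4   4   2 ]
[ -1   2  -2 ]
R3 <- R3 - (-4/5)*R1:  [    0     0  18/5 ]
R4 <- R4 - (-1/5)*R1:  [    0     1  -8/5 ]
R4 <- R4 - (-1/3)*R2:  [      0       0  -14/15 ]
R4 <- R4 - (-7/27)*R3:  [ 0  0  0 ]
Row echelon form:
[ 5  -5     2 ]
[ 0  -3     2 ]
[ 0   0  18/5 ]
[ 0   0     0 ]
Nonzero rows / pivot columns: 3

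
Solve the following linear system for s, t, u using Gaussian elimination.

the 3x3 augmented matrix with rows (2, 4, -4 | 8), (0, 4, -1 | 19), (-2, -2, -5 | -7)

Forward elimination on [A|b]:
R3 <- R3 - (-1)*R1:  [  0   2  -9   1 ]
R3 <- R3 - (1/2)*R2:  [     0      0  -17/2  -17/2 ]
Row echelon form:
[ 2  4     -4  |      8 ]
[ 0  4     -1  |     19 ]
[ 0  0  -17/2  |  -17/2 ]
Back-substitution:
u = (-17/2) / (-17/2) = 1
t = (19 - (-1)*(1)) / 4 = 5
s = (8 - (4)*(5) - (-4)*(1)) / 2 = -4

(-4, 5, 1)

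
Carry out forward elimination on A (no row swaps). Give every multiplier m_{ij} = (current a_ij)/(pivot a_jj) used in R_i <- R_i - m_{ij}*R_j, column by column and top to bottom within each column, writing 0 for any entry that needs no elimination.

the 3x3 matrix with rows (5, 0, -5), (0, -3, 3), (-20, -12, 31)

multipliers: 0, -4, 4

Forward elimination:
R2: entry in column 1 is already 0 -> m_{21} = 0 (no row operation needed)
R3 <- R3 - (-4)*R1:  [   0  -12   11 ]
R3 <- R3 - (4)*R2:  [  0   0  -1 ]
Multipliers (in order of application): m_{21} = 0, m_{31} = -4, m_{32} = 4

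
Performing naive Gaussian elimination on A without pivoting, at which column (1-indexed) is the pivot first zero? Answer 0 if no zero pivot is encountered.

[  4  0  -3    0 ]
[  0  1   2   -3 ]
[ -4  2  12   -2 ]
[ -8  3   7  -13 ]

Naive forward elimination:
R3 <- R3 - (-1)*R1:  [  0   2   9  -2 ]
R4 <- R4 - (-2)*R1:  [   0    3    1  -13 ]
R3 <- R3 - (2)*R2:  [ 0  0  5  4 ]
R4 <- R4 - (3)*R2:  [  0   0  -5  -4 ]
R4 <- R4 - (-1)*R3:  [ 0  0  0  0 ]
Matrix at this point:
[ 4  0  -3   0 ]
[ 0  1   2  -3 ]
[ 0  0   5   4 ]
[ 0  0   0   0 ]
Pivot entry (4,4) in the last row is zero and there are no rows below to swap with -> zero pivot in column 4 (A is singular).

first zero-pivot column = 4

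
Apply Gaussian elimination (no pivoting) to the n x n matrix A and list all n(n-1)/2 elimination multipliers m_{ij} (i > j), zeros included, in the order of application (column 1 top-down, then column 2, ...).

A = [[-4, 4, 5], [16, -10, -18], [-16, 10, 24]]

multipliers: -4, 4, -1

Forward elimination:
R2 <- R2 - (-4)*R1:  [ 0  6  2 ]
R3 <- R3 - (4)*R1:  [  0  -6   4 ]
R3 <- R3 - (-1)*R2:  [ 0  0  6 ]
Multipliers (in order of application): m_{21} = -4, m_{31} = 4, m_{32} = -1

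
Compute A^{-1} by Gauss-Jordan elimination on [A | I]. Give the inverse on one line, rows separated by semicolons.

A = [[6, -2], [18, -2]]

Gauss-Jordan on [A | I]:
R1 <- (1/6)*R1:  [    1  -1/3  |   1/6     0 ]
R2 <- R2 - (18)*R1:  [  0   4  |  -3   1 ]
R2 <- (1/4)*R2:  [    0     1  |  -3/4   1/4 ]
R1 <- R1 - (-1/3)*R2:  [     1      0  |  -1/12   1/12 ]
Right block of [I | A^{-1}] is the inverse:
[ -1/12  1/12 ]
[  -3/4   1/4 ]

inverse = [-1/12 1/12; -3/4 1/4]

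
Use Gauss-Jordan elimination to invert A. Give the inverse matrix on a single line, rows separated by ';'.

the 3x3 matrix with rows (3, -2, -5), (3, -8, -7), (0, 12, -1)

Gauss-Jordan on [A | I]:
R1 <- (1/3)*R1:  [    1  -2/3  -5/3  |   1/3     0     0 ]
R2 <- R2 - (3)*R1:  [  0  -6  -2  |  -1   1   0 ]
R2 <- (1/-6)*R2:  [    0     1   1/3  |   1/6  -1/6     0 ]
R1 <- R1 - (-2/3)*R2:  [     1      0  -13/9  |    4/9   -1/9      0 ]
R3 <- R3 - (12)*R2:  [  0   0  -5  |  -2   2   1 ]
R3 <- (1/-5)*R3:  [    0     0     1  |   2/5  -2/5  -1/5 ]
R1 <- R1 - (-13/9)*R3:  [      1       0       0  |   46/45  -31/45  -13/45 ]
R2 <- R2 - (1/3)*R3:  [     0      1      0  |   1/30  -1/30   1/15 ]
Right block of [I | A^{-1}] is the inverse:
[ 46/45  -31/45  -13/45 ]
[  1/30   -1/30    1/15 ]
[   2/5    -2/5    -1/5 ]

inverse = [46/45 -31/45 -13/45; 1/30 -1/30 1/15; 2/5 -2/5 -1/5]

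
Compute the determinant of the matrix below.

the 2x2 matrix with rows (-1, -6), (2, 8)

Forward elimination:
R2 <- R2 - (-2)*R1:  [  0  -4 ]
Upper-triangular form:
[ -1  -6 ]
[  0  -4 ]
det(A) = (-1)^0 * (-1) * (-4) = 4  (0 row swaps -> sign +1)

det(A) = 4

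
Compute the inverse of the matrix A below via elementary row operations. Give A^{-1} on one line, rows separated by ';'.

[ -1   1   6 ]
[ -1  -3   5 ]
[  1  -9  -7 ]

Gauss-Jordan on [A | I]:
R1 <- (1/-1)*R1:  [  1  -1  -6  |  -1   0   0 ]
R2 <- R2 - (-1)*R1:  [  0  -4  -1  |  -1   1   0 ]
R3 <- R3 - (1)*R1:  [  0  -8  -1  |   1   0   1 ]
R2 <- (1/-4)*R2:  [    0     1   1/4  |   1/4  -1/4     0 ]
R1 <- R1 - (-1)*R2:  [     1      0  -23/4  |   -3/4   -1/4      0 ]
R3 <- R3 - (-8)*R2:  [  0   0   1  |   3  -2   1 ]
R1 <- R1 - (-23/4)*R3:  [     1      0      0  |   33/2  -47/4   23/4 ]
R2 <- R2 - (1/4)*R3:  [    0     1     0  |  -1/2   1/4  -1/4 ]
Right block of [I | A^{-1}] is the inverse:
[ 33/2  -47/4  23/4 ]
[ -1/2    1/4  -1/4 ]
[    3     -2     1 ]

inverse = [33/2 -47/4 23/4; -1/2 1/4 -1/4; 3 -2 1]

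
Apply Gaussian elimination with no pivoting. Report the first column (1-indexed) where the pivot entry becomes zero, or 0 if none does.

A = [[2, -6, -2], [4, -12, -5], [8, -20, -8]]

first zero-pivot column = 2

Naive forward elimination:
R2 <- R2 - (2)*R1:  [  0   0  -1 ]
R3 <- R3 - (4)*R1:  [ 0  4  0 ]
Matrix at this point:
[ 2  -6  -2 ]
[ 0   0  -1 ]
[ 0   4   0 ]
Pivot entry (2,2) is zero but row 3 has 4 in column 2 -> naive elimination stops; a row interchange (e.g. R2 <-> R3) would be required here.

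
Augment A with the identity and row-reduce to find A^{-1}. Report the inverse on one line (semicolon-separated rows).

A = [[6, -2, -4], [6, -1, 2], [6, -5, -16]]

Gauss-Jordan on [A | I]:
R1 <- (1/6)*R1:  [    1  -1/3  -2/3  |   1/6     0     0 ]
R2 <- R2 - (6)*R1:  [  0   1   6  |  -1   1   0 ]
R3 <- R3 - (6)*R1:  [   0   -3  -12  |   -1    0    1 ]
R1 <- R1 - (-1/3)*R2:  [    1     0   4/3  |  -1/6   1/3     0 ]
R3 <- R3 - (-3)*R2:  [  0   0   6  |  -4   3   1 ]
R3 <- (1/6)*R3:  [    0     0     1  |  -2/3   1/2   1/6 ]
R1 <- R1 - (4/3)*R3:  [     1      0      0  |  13/18   -1/3   -2/9 ]
R2 <- R2 - (6)*R3:  [  0   1   0  |   3  -2  -1 ]
Right block of [I | A^{-1}] is the inverse:
[ 13/18  -1/3  -2/9 ]
[     3    -2    -1 ]
[  -2/3   1/2   1/6 ]

inverse = [13/18 -1/3 -2/9; 3 -2 -1; -2/3 1/2 1/6]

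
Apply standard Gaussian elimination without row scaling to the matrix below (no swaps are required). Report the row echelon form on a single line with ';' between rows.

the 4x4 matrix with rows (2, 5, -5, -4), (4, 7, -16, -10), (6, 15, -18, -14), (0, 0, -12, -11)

Forward elimination:
R2 <- R2 - (2)*R1:  [  0  -3  -6  -2 ]
R3 <- R3 - (3)*R1:  [  0   0  -3  -2 ]
R4 <- R4 - (4)*R3:  [  0   0   0  -3 ]
Row echelon form:
[ 2   5  -5  -4 ]
[ 0  -3  -6  -2 ]
[ 0   0  -3  -2 ]
[ 0   0   0  -3 ]

REF = [2 5 -5 -4; 0 -3 -6 -2; 0 0 -3 -2; 0 0 0 -3]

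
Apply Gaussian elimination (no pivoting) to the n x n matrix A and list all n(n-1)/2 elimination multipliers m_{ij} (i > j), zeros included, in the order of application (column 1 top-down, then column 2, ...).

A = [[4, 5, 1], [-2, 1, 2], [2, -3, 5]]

Forward elimination:
R2 <- R2 - (-1/2)*R1:  [   0  7/2  5/2 ]
R3 <- R3 - (1/2)*R1:  [     0  -11/2    9/2 ]
R3 <- R3 - (-11/7)*R2:  [    0     0  59/7 ]
Multipliers (in order of application): m_{21} = -1/2, m_{31} = 1/2, m_{32} = -11/7

multipliers: -1/2, 1/2, -11/7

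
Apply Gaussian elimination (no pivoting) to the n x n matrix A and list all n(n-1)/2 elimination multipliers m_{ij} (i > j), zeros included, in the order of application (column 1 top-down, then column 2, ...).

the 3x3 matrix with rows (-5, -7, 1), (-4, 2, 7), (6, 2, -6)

multipliers: 4/5, -6/5, -16/19

Forward elimination:
R2 <- R2 - (4/5)*R1:  [    0  38/5  31/5 ]
R3 <- R3 - (-6/5)*R1:  [     0  -32/5  -24/5 ]
R3 <- R3 - (-16/19)*R2:  [    0     0  8/19 ]
Multipliers (in order of application): m_{21} = 4/5, m_{31} = -6/5, m_{32} = -16/19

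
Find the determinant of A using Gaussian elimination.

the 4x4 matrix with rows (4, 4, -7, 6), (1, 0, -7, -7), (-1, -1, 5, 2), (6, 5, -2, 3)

det(A) = 160

Forward elimination:
R2 <- R2 - (1/4)*R1:  [     0     -1  -21/4  -17/2 ]
R3 <- R3 - (-1/4)*R1:  [    0     0  13/4   7/2 ]
R4 <- R4 - (3/2)*R1:  [    0    -1  17/2    -6 ]
R4 <- R4 - (1)*R2:  [    0     0  55/4   5/2 ]
R4 <- R4 - (55/13)*R3:  [       0        0        0  -160/13 ]
Upper-triangular form:
[ 4   4     -7        6 ]
[ 0  -1  -21/4    -17/2 ]
[ 0   0   13/4      7/2 ]
[ 0   0      0  -160/13 ]
det(A) = (-1)^0 * (4) * (-1) * (13/4) * (-160/13) = 160  (0 row swaps -> sign +1)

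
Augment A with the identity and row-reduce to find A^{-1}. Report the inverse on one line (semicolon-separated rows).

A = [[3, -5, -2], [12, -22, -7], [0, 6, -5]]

inverse = [38/3 -37/12 -3/4; 5 -5/4 -1/4; 6 -3/2 -1/2]

Gauss-Jordan on [A | I]:
R1 <- (1/3)*R1:  [    1  -5/3  -2/3  |   1/3     0     0 ]
R2 <- R2 - (12)*R1:  [  0  -2   1  |  -4   1   0 ]
R2 <- (1/-2)*R2:  [    0     1  -1/2  |     2  -1/2     0 ]
R1 <- R1 - (-5/3)*R2:  [    1     0  -3/2  |  11/3  -5/6     0 ]
R3 <- R3 - (6)*R2:  [   0    0   -2  |  -12    3    1 ]
R3 <- (1/-2)*R3:  [    0     0     1  |     6  -3/2  -1/2 ]
R1 <- R1 - (-3/2)*R3:  [      1       0       0  |    38/3  -37/12    -3/4 ]
R2 <- R2 - (-1/2)*R3:  [    0     1     0  |     5  -5/4  -1/4 ]
Right block of [I | A^{-1}] is the inverse:
[ 38/3  -37/12  -3/4 ]
[    5    -5/4  -1/4 ]
[    6    -3/2  -1/2 ]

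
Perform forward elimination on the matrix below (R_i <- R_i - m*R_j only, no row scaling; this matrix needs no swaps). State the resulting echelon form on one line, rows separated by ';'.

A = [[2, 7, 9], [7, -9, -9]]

Forward elimination:
R2 <- R2 - (7/2)*R1:  [     0  -67/2  -81/2 ]
Row echelon form:
[ 2      7      9 ]
[ 0  -67/2  -81/2 ]

REF = [2 7 9; 0 -67/2 -81/2]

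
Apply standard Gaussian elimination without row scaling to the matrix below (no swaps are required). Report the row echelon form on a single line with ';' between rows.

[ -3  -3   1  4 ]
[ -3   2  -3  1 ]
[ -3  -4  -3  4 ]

REF = [-3 -3 1 4; 0 5 -4 -3; 0 0 -24/5 -3/5]

Forward elimination:
R2 <- R2 - (1)*R1:  [  0   5  -4  -3 ]
R3 <- R3 - (1)*R1:  [  0  -1  -4   0 ]
R3 <- R3 - (-1/5)*R2:  [     0      0  -24/5   -3/5 ]
Row echelon form:
[ -3  -3      1     4 ]
[  0   5     -4    -3 ]
[  0   0  -24/5  -3/5 ]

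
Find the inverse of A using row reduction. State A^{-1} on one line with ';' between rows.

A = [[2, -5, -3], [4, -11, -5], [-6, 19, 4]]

Gauss-Jordan on [A | I]:
R1 <- (1/2)*R1:  [    1  -5/2  -3/2  |   1/2     0     0 ]
R2 <- R2 - (4)*R1:  [  0  -1   1  |  -2   1   0 ]
R3 <- R3 - (-6)*R1:  [  0   4  -5  |   3   0   1 ]
R2 <- (1/-1)*R2:  [  0   1  -1  |   2  -1   0 ]
R1 <- R1 - (-5/2)*R2:  [    1     0    -4  |  11/2  -5/2     0 ]
R3 <- R3 - (4)*R2:  [  0   0  -1  |  -5   4   1 ]
R3 <- (1/-1)*R3:  [  0   0   1  |   5  -4  -1 ]
R1 <- R1 - (-4)*R3:  [     1      0      0  |   51/2  -37/2     -4 ]
R2 <- R2 - (-1)*R3:  [  0   1   0  |   7  -5  -1 ]
Right block of [I | A^{-1}] is the inverse:
[ 51/2  -37/2  -4 ]
[    7     -5  -1 ]
[    5     -4  -1 ]

inverse = [51/2 -37/2 -4; 7 -5 -1; 5 -4 -1]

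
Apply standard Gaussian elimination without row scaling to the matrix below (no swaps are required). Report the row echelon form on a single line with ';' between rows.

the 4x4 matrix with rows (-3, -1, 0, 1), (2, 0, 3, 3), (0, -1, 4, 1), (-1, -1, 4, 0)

Forward elimination:
R2 <- R2 - (-2/3)*R1:  [    0  -2/3     3  11/3 ]
R4 <- R4 - (1/3)*R1:  [    0  -2/3     4  -1/3 ]
R3 <- R3 - (3/2)*R2:  [    0     0  -1/2  -9/2 ]
R4 <- R4 - (1)*R2:  [  0   0   1  -4 ]
R4 <- R4 - (-2)*R3:  [   0    0    0  -13 ]
Row echelon form:
[ -3    -1     0     1 ]
[  0  -2/3     3  11/3 ]
[  0     0  -1/2  -9/2 ]
[  0     0     0   -13 ]

REF = [-3 -1 0 1; 0 -2/3 3 11/3; 0 0 -1/2 -9/2; 0 0 0 -13]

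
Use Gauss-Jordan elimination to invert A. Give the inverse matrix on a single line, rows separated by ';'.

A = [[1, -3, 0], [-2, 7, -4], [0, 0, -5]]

Gauss-Jordan on [A | I]:
R2 <- R2 - (-2)*R1:  [  0   1  -4  |   2   1   0 ]
R1 <- R1 - (-3)*R2:  [   1    0  -12  |    7    3    0 ]
R3 <- (1/-5)*R3:  [    0     0     1  |     0     0  -1/5 ]
R1 <- R1 - (-12)*R3:  [     1      0      0  |      7      3  -12/5 ]
R2 <- R2 - (-4)*R3:  [    0     1     0  |     2     1  -4/5 ]
Right block of [I | A^{-1}] is the inverse:
[ 7  3  -12/5 ]
[ 2  1   -4/5 ]
[ 0  0   -1/5 ]

inverse = [7 3 -12/5; 2 1 -4/5; 0 0 -1/5]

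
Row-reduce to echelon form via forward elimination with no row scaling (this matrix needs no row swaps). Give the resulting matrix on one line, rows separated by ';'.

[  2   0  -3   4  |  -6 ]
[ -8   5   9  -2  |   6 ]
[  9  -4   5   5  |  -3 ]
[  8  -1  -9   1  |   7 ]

REF = [2 0 -3 4 -6; 0 5 -3 14 -18; 0 0 161/10 -9/5 48/5; 0 0 0 -1921/161 4181/161]

Forward elimination:
R2 <- R2 - (-4)*R1:  [   0    5   -3   14  -18 ]
R3 <- R3 - (9/2)*R1:  [    0    -4  37/2   -13    24 ]
R4 <- R4 - (4)*R1:  [   0   -1    3  -15   31 ]
R3 <- R3 - (-4/5)*R2:  [      0       0  161/10    -9/5    48/5 ]
R4 <- R4 - (-1/5)*R2:  [     0      0   12/5  -61/5  137/5 ]
R4 <- R4 - (24/161)*R3:  [         0          0          0  -1921/161   4181/161 ]
Row echelon form:
[ 2  0      -3          4  |        -6 ]
[ 0  5      -3         14  |       -18 ]
[ 0  0  161/10       -9/5  |      48/5 ]
[ 0  0       0  -1921/161  |  4181/161 ]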